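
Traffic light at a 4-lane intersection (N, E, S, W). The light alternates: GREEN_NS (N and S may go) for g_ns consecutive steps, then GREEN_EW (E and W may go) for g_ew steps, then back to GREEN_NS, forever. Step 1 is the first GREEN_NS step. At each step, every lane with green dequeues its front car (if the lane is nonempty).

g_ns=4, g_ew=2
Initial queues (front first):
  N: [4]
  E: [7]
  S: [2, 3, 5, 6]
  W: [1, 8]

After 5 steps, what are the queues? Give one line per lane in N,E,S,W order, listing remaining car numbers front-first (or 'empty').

Step 1 [NS]: N:car4-GO,E:wait,S:car2-GO,W:wait | queues: N=0 E=1 S=3 W=2
Step 2 [NS]: N:empty,E:wait,S:car3-GO,W:wait | queues: N=0 E=1 S=2 W=2
Step 3 [NS]: N:empty,E:wait,S:car5-GO,W:wait | queues: N=0 E=1 S=1 W=2
Step 4 [NS]: N:empty,E:wait,S:car6-GO,W:wait | queues: N=0 E=1 S=0 W=2
Step 5 [EW]: N:wait,E:car7-GO,S:wait,W:car1-GO | queues: N=0 E=0 S=0 W=1

N: empty
E: empty
S: empty
W: 8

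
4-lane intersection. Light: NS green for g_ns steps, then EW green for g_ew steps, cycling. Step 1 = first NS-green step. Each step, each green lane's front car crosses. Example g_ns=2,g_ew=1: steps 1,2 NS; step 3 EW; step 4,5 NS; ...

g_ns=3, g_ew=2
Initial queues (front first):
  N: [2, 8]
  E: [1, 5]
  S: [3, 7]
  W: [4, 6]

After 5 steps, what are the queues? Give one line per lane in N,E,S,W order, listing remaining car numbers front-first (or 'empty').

Step 1 [NS]: N:car2-GO,E:wait,S:car3-GO,W:wait | queues: N=1 E=2 S=1 W=2
Step 2 [NS]: N:car8-GO,E:wait,S:car7-GO,W:wait | queues: N=0 E=2 S=0 W=2
Step 3 [NS]: N:empty,E:wait,S:empty,W:wait | queues: N=0 E=2 S=0 W=2
Step 4 [EW]: N:wait,E:car1-GO,S:wait,W:car4-GO | queues: N=0 E=1 S=0 W=1
Step 5 [EW]: N:wait,E:car5-GO,S:wait,W:car6-GO | queues: N=0 E=0 S=0 W=0

N: empty
E: empty
S: empty
W: empty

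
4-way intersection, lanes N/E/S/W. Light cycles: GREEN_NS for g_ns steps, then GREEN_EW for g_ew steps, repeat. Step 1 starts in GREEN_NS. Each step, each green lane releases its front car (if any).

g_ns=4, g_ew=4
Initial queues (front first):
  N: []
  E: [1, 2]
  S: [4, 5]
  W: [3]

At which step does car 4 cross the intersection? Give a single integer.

Step 1 [NS]: N:empty,E:wait,S:car4-GO,W:wait | queues: N=0 E=2 S=1 W=1
Step 2 [NS]: N:empty,E:wait,S:car5-GO,W:wait | queues: N=0 E=2 S=0 W=1
Step 3 [NS]: N:empty,E:wait,S:empty,W:wait | queues: N=0 E=2 S=0 W=1
Step 4 [NS]: N:empty,E:wait,S:empty,W:wait | queues: N=0 E=2 S=0 W=1
Step 5 [EW]: N:wait,E:car1-GO,S:wait,W:car3-GO | queues: N=0 E=1 S=0 W=0
Step 6 [EW]: N:wait,E:car2-GO,S:wait,W:empty | queues: N=0 E=0 S=0 W=0
Car 4 crosses at step 1

1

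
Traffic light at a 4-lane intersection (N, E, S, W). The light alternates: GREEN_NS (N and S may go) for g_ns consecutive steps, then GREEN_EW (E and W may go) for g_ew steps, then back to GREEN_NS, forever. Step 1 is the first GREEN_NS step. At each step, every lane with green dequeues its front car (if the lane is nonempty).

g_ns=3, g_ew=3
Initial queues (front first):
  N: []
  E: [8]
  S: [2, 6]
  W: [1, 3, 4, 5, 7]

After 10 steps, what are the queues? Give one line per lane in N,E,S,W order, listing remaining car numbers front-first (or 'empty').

Step 1 [NS]: N:empty,E:wait,S:car2-GO,W:wait | queues: N=0 E=1 S=1 W=5
Step 2 [NS]: N:empty,E:wait,S:car6-GO,W:wait | queues: N=0 E=1 S=0 W=5
Step 3 [NS]: N:empty,E:wait,S:empty,W:wait | queues: N=0 E=1 S=0 W=5
Step 4 [EW]: N:wait,E:car8-GO,S:wait,W:car1-GO | queues: N=0 E=0 S=0 W=4
Step 5 [EW]: N:wait,E:empty,S:wait,W:car3-GO | queues: N=0 E=0 S=0 W=3
Step 6 [EW]: N:wait,E:empty,S:wait,W:car4-GO | queues: N=0 E=0 S=0 W=2
Step 7 [NS]: N:empty,E:wait,S:empty,W:wait | queues: N=0 E=0 S=0 W=2
Step 8 [NS]: N:empty,E:wait,S:empty,W:wait | queues: N=0 E=0 S=0 W=2
Step 9 [NS]: N:empty,E:wait,S:empty,W:wait | queues: N=0 E=0 S=0 W=2
Step 10 [EW]: N:wait,E:empty,S:wait,W:car5-GO | queues: N=0 E=0 S=0 W=1

N: empty
E: empty
S: empty
W: 7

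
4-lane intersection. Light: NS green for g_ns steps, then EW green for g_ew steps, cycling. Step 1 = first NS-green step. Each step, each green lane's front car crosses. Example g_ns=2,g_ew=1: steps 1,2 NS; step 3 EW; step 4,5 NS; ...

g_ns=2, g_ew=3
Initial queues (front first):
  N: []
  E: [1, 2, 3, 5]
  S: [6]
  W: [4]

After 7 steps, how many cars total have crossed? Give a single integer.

Answer: 5

Derivation:
Step 1 [NS]: N:empty,E:wait,S:car6-GO,W:wait | queues: N=0 E=4 S=0 W=1
Step 2 [NS]: N:empty,E:wait,S:empty,W:wait | queues: N=0 E=4 S=0 W=1
Step 3 [EW]: N:wait,E:car1-GO,S:wait,W:car4-GO | queues: N=0 E=3 S=0 W=0
Step 4 [EW]: N:wait,E:car2-GO,S:wait,W:empty | queues: N=0 E=2 S=0 W=0
Step 5 [EW]: N:wait,E:car3-GO,S:wait,W:empty | queues: N=0 E=1 S=0 W=0
Step 6 [NS]: N:empty,E:wait,S:empty,W:wait | queues: N=0 E=1 S=0 W=0
Step 7 [NS]: N:empty,E:wait,S:empty,W:wait | queues: N=0 E=1 S=0 W=0
Cars crossed by step 7: 5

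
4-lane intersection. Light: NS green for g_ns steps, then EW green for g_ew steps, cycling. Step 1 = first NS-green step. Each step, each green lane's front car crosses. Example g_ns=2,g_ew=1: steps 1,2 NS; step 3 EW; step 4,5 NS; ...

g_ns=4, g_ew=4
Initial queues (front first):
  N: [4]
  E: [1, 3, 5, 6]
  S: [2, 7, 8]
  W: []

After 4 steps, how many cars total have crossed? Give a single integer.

Step 1 [NS]: N:car4-GO,E:wait,S:car2-GO,W:wait | queues: N=0 E=4 S=2 W=0
Step 2 [NS]: N:empty,E:wait,S:car7-GO,W:wait | queues: N=0 E=4 S=1 W=0
Step 3 [NS]: N:empty,E:wait,S:car8-GO,W:wait | queues: N=0 E=4 S=0 W=0
Step 4 [NS]: N:empty,E:wait,S:empty,W:wait | queues: N=0 E=4 S=0 W=0
Cars crossed by step 4: 4

Answer: 4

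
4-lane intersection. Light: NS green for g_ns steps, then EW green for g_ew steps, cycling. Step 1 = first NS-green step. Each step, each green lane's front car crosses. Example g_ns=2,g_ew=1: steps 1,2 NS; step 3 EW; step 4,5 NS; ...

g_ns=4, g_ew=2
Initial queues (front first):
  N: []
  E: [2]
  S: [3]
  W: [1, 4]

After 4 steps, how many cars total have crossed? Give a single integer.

Step 1 [NS]: N:empty,E:wait,S:car3-GO,W:wait | queues: N=0 E=1 S=0 W=2
Step 2 [NS]: N:empty,E:wait,S:empty,W:wait | queues: N=0 E=1 S=0 W=2
Step 3 [NS]: N:empty,E:wait,S:empty,W:wait | queues: N=0 E=1 S=0 W=2
Step 4 [NS]: N:empty,E:wait,S:empty,W:wait | queues: N=0 E=1 S=0 W=2
Cars crossed by step 4: 1

Answer: 1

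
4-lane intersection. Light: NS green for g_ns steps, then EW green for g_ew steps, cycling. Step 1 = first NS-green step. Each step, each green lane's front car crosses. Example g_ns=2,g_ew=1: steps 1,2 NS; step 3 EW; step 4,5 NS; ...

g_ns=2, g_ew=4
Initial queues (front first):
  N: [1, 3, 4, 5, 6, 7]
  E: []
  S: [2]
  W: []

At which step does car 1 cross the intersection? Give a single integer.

Step 1 [NS]: N:car1-GO,E:wait,S:car2-GO,W:wait | queues: N=5 E=0 S=0 W=0
Step 2 [NS]: N:car3-GO,E:wait,S:empty,W:wait | queues: N=4 E=0 S=0 W=0
Step 3 [EW]: N:wait,E:empty,S:wait,W:empty | queues: N=4 E=0 S=0 W=0
Step 4 [EW]: N:wait,E:empty,S:wait,W:empty | queues: N=4 E=0 S=0 W=0
Step 5 [EW]: N:wait,E:empty,S:wait,W:empty | queues: N=4 E=0 S=0 W=0
Step 6 [EW]: N:wait,E:empty,S:wait,W:empty | queues: N=4 E=0 S=0 W=0
Step 7 [NS]: N:car4-GO,E:wait,S:empty,W:wait | queues: N=3 E=0 S=0 W=0
Step 8 [NS]: N:car5-GO,E:wait,S:empty,W:wait | queues: N=2 E=0 S=0 W=0
Step 9 [EW]: N:wait,E:empty,S:wait,W:empty | queues: N=2 E=0 S=0 W=0
Step 10 [EW]: N:wait,E:empty,S:wait,W:empty | queues: N=2 E=0 S=0 W=0
Step 11 [EW]: N:wait,E:empty,S:wait,W:empty | queues: N=2 E=0 S=0 W=0
Step 12 [EW]: N:wait,E:empty,S:wait,W:empty | queues: N=2 E=0 S=0 W=0
Step 13 [NS]: N:car6-GO,E:wait,S:empty,W:wait | queues: N=1 E=0 S=0 W=0
Step 14 [NS]: N:car7-GO,E:wait,S:empty,W:wait | queues: N=0 E=0 S=0 W=0
Car 1 crosses at step 1

1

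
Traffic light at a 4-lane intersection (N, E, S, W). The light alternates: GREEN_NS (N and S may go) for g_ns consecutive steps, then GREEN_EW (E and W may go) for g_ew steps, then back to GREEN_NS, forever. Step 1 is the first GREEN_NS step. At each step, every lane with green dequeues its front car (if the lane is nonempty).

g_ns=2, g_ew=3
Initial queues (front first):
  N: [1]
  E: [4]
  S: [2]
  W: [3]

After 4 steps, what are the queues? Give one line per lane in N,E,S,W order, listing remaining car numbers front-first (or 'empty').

Step 1 [NS]: N:car1-GO,E:wait,S:car2-GO,W:wait | queues: N=0 E=1 S=0 W=1
Step 2 [NS]: N:empty,E:wait,S:empty,W:wait | queues: N=0 E=1 S=0 W=1
Step 3 [EW]: N:wait,E:car4-GO,S:wait,W:car3-GO | queues: N=0 E=0 S=0 W=0

N: empty
E: empty
S: empty
W: empty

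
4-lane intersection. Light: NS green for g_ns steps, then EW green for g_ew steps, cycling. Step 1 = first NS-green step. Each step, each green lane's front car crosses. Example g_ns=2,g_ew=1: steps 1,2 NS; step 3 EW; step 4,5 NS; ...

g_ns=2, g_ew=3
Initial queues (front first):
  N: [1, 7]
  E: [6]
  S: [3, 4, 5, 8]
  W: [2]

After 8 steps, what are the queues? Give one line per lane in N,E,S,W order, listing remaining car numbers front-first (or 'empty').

Step 1 [NS]: N:car1-GO,E:wait,S:car3-GO,W:wait | queues: N=1 E=1 S=3 W=1
Step 2 [NS]: N:car7-GO,E:wait,S:car4-GO,W:wait | queues: N=0 E=1 S=2 W=1
Step 3 [EW]: N:wait,E:car6-GO,S:wait,W:car2-GO | queues: N=0 E=0 S=2 W=0
Step 4 [EW]: N:wait,E:empty,S:wait,W:empty | queues: N=0 E=0 S=2 W=0
Step 5 [EW]: N:wait,E:empty,S:wait,W:empty | queues: N=0 E=0 S=2 W=0
Step 6 [NS]: N:empty,E:wait,S:car5-GO,W:wait | queues: N=0 E=0 S=1 W=0
Step 7 [NS]: N:empty,E:wait,S:car8-GO,W:wait | queues: N=0 E=0 S=0 W=0

N: empty
E: empty
S: empty
W: empty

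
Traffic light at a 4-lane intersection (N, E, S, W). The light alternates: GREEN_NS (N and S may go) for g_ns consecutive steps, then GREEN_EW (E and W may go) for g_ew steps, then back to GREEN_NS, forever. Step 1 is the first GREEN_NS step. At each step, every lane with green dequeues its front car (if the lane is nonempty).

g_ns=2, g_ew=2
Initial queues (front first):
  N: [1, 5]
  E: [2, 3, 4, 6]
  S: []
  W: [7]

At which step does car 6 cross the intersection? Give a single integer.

Step 1 [NS]: N:car1-GO,E:wait,S:empty,W:wait | queues: N=1 E=4 S=0 W=1
Step 2 [NS]: N:car5-GO,E:wait,S:empty,W:wait | queues: N=0 E=4 S=0 W=1
Step 3 [EW]: N:wait,E:car2-GO,S:wait,W:car7-GO | queues: N=0 E=3 S=0 W=0
Step 4 [EW]: N:wait,E:car3-GO,S:wait,W:empty | queues: N=0 E=2 S=0 W=0
Step 5 [NS]: N:empty,E:wait,S:empty,W:wait | queues: N=0 E=2 S=0 W=0
Step 6 [NS]: N:empty,E:wait,S:empty,W:wait | queues: N=0 E=2 S=0 W=0
Step 7 [EW]: N:wait,E:car4-GO,S:wait,W:empty | queues: N=0 E=1 S=0 W=0
Step 8 [EW]: N:wait,E:car6-GO,S:wait,W:empty | queues: N=0 E=0 S=0 W=0
Car 6 crosses at step 8

8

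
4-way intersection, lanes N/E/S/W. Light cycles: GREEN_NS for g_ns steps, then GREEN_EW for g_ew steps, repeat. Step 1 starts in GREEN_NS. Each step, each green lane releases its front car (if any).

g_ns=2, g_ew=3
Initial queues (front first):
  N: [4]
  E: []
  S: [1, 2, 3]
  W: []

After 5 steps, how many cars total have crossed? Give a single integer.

Answer: 3

Derivation:
Step 1 [NS]: N:car4-GO,E:wait,S:car1-GO,W:wait | queues: N=0 E=0 S=2 W=0
Step 2 [NS]: N:empty,E:wait,S:car2-GO,W:wait | queues: N=0 E=0 S=1 W=0
Step 3 [EW]: N:wait,E:empty,S:wait,W:empty | queues: N=0 E=0 S=1 W=0
Step 4 [EW]: N:wait,E:empty,S:wait,W:empty | queues: N=0 E=0 S=1 W=0
Step 5 [EW]: N:wait,E:empty,S:wait,W:empty | queues: N=0 E=0 S=1 W=0
Cars crossed by step 5: 3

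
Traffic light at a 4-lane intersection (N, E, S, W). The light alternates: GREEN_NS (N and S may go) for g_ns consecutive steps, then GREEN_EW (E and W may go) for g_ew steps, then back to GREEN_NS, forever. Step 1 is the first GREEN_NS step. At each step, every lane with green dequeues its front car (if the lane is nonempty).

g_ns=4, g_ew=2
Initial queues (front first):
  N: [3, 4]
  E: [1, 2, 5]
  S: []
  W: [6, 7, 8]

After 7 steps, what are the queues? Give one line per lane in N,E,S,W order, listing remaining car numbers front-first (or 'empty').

Step 1 [NS]: N:car3-GO,E:wait,S:empty,W:wait | queues: N=1 E=3 S=0 W=3
Step 2 [NS]: N:car4-GO,E:wait,S:empty,W:wait | queues: N=0 E=3 S=0 W=3
Step 3 [NS]: N:empty,E:wait,S:empty,W:wait | queues: N=0 E=3 S=0 W=3
Step 4 [NS]: N:empty,E:wait,S:empty,W:wait | queues: N=0 E=3 S=0 W=3
Step 5 [EW]: N:wait,E:car1-GO,S:wait,W:car6-GO | queues: N=0 E=2 S=0 W=2
Step 6 [EW]: N:wait,E:car2-GO,S:wait,W:car7-GO | queues: N=0 E=1 S=0 W=1
Step 7 [NS]: N:empty,E:wait,S:empty,W:wait | queues: N=0 E=1 S=0 W=1

N: empty
E: 5
S: empty
W: 8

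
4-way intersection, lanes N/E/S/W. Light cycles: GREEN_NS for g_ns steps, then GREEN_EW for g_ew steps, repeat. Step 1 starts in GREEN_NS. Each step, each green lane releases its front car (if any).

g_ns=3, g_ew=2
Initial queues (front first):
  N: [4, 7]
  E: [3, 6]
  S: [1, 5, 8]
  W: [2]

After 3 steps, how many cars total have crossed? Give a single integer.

Answer: 5

Derivation:
Step 1 [NS]: N:car4-GO,E:wait,S:car1-GO,W:wait | queues: N=1 E=2 S=2 W=1
Step 2 [NS]: N:car7-GO,E:wait,S:car5-GO,W:wait | queues: N=0 E=2 S=1 W=1
Step 3 [NS]: N:empty,E:wait,S:car8-GO,W:wait | queues: N=0 E=2 S=0 W=1
Cars crossed by step 3: 5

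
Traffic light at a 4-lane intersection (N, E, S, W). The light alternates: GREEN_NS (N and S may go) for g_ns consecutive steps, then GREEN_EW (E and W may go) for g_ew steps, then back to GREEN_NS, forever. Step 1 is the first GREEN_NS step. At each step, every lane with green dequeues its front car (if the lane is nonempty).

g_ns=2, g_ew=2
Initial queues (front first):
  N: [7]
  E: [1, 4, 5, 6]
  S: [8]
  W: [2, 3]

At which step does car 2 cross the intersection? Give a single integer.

Step 1 [NS]: N:car7-GO,E:wait,S:car8-GO,W:wait | queues: N=0 E=4 S=0 W=2
Step 2 [NS]: N:empty,E:wait,S:empty,W:wait | queues: N=0 E=4 S=0 W=2
Step 3 [EW]: N:wait,E:car1-GO,S:wait,W:car2-GO | queues: N=0 E=3 S=0 W=1
Step 4 [EW]: N:wait,E:car4-GO,S:wait,W:car3-GO | queues: N=0 E=2 S=0 W=0
Step 5 [NS]: N:empty,E:wait,S:empty,W:wait | queues: N=0 E=2 S=0 W=0
Step 6 [NS]: N:empty,E:wait,S:empty,W:wait | queues: N=0 E=2 S=0 W=0
Step 7 [EW]: N:wait,E:car5-GO,S:wait,W:empty | queues: N=0 E=1 S=0 W=0
Step 8 [EW]: N:wait,E:car6-GO,S:wait,W:empty | queues: N=0 E=0 S=0 W=0
Car 2 crosses at step 3

3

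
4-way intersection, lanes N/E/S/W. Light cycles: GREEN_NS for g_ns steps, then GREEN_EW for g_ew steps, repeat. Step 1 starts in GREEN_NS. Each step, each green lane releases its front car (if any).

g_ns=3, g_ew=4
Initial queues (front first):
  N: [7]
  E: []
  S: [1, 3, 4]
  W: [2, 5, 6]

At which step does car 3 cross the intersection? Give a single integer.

Step 1 [NS]: N:car7-GO,E:wait,S:car1-GO,W:wait | queues: N=0 E=0 S=2 W=3
Step 2 [NS]: N:empty,E:wait,S:car3-GO,W:wait | queues: N=0 E=0 S=1 W=3
Step 3 [NS]: N:empty,E:wait,S:car4-GO,W:wait | queues: N=0 E=0 S=0 W=3
Step 4 [EW]: N:wait,E:empty,S:wait,W:car2-GO | queues: N=0 E=0 S=0 W=2
Step 5 [EW]: N:wait,E:empty,S:wait,W:car5-GO | queues: N=0 E=0 S=0 W=1
Step 6 [EW]: N:wait,E:empty,S:wait,W:car6-GO | queues: N=0 E=0 S=0 W=0
Car 3 crosses at step 2

2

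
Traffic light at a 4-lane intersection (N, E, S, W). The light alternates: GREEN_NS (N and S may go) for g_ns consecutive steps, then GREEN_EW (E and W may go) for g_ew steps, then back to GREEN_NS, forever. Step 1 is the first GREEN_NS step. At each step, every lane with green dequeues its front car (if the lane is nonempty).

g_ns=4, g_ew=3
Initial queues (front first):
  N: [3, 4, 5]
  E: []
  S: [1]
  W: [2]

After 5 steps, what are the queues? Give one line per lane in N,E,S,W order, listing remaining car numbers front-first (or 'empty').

Step 1 [NS]: N:car3-GO,E:wait,S:car1-GO,W:wait | queues: N=2 E=0 S=0 W=1
Step 2 [NS]: N:car4-GO,E:wait,S:empty,W:wait | queues: N=1 E=0 S=0 W=1
Step 3 [NS]: N:car5-GO,E:wait,S:empty,W:wait | queues: N=0 E=0 S=0 W=1
Step 4 [NS]: N:empty,E:wait,S:empty,W:wait | queues: N=0 E=0 S=0 W=1
Step 5 [EW]: N:wait,E:empty,S:wait,W:car2-GO | queues: N=0 E=0 S=0 W=0

N: empty
E: empty
S: empty
W: empty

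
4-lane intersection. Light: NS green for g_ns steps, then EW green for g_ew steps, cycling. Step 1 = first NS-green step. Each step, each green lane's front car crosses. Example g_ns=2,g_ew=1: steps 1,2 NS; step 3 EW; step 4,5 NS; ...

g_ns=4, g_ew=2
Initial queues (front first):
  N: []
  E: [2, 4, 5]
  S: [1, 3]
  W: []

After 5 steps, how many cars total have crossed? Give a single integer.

Step 1 [NS]: N:empty,E:wait,S:car1-GO,W:wait | queues: N=0 E=3 S=1 W=0
Step 2 [NS]: N:empty,E:wait,S:car3-GO,W:wait | queues: N=0 E=3 S=0 W=0
Step 3 [NS]: N:empty,E:wait,S:empty,W:wait | queues: N=0 E=3 S=0 W=0
Step 4 [NS]: N:empty,E:wait,S:empty,W:wait | queues: N=0 E=3 S=0 W=0
Step 5 [EW]: N:wait,E:car2-GO,S:wait,W:empty | queues: N=0 E=2 S=0 W=0
Cars crossed by step 5: 3

Answer: 3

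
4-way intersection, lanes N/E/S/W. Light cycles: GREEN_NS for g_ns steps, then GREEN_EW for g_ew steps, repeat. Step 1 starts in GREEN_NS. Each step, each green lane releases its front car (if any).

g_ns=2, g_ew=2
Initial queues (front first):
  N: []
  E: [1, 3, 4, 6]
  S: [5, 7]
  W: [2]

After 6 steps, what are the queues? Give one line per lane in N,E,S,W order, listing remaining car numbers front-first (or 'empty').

Step 1 [NS]: N:empty,E:wait,S:car5-GO,W:wait | queues: N=0 E=4 S=1 W=1
Step 2 [NS]: N:empty,E:wait,S:car7-GO,W:wait | queues: N=0 E=4 S=0 W=1
Step 3 [EW]: N:wait,E:car1-GO,S:wait,W:car2-GO | queues: N=0 E=3 S=0 W=0
Step 4 [EW]: N:wait,E:car3-GO,S:wait,W:empty | queues: N=0 E=2 S=0 W=0
Step 5 [NS]: N:empty,E:wait,S:empty,W:wait | queues: N=0 E=2 S=0 W=0
Step 6 [NS]: N:empty,E:wait,S:empty,W:wait | queues: N=0 E=2 S=0 W=0

N: empty
E: 4 6
S: empty
W: empty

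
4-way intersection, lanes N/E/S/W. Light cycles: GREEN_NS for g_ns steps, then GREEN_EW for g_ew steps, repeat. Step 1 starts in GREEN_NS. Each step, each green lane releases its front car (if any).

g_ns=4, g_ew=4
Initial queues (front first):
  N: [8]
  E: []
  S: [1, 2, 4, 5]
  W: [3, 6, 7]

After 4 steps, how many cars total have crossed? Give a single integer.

Answer: 5

Derivation:
Step 1 [NS]: N:car8-GO,E:wait,S:car1-GO,W:wait | queues: N=0 E=0 S=3 W=3
Step 2 [NS]: N:empty,E:wait,S:car2-GO,W:wait | queues: N=0 E=0 S=2 W=3
Step 3 [NS]: N:empty,E:wait,S:car4-GO,W:wait | queues: N=0 E=0 S=1 W=3
Step 4 [NS]: N:empty,E:wait,S:car5-GO,W:wait | queues: N=0 E=0 S=0 W=3
Cars crossed by step 4: 5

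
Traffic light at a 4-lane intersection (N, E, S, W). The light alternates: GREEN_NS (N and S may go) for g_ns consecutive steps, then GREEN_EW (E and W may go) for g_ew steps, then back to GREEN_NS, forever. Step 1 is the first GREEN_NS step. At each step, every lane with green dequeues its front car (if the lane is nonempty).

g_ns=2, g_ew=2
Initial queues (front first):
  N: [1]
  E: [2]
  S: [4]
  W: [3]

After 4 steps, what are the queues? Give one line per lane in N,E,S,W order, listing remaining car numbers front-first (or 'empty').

Step 1 [NS]: N:car1-GO,E:wait,S:car4-GO,W:wait | queues: N=0 E=1 S=0 W=1
Step 2 [NS]: N:empty,E:wait,S:empty,W:wait | queues: N=0 E=1 S=0 W=1
Step 3 [EW]: N:wait,E:car2-GO,S:wait,W:car3-GO | queues: N=0 E=0 S=0 W=0

N: empty
E: empty
S: empty
W: empty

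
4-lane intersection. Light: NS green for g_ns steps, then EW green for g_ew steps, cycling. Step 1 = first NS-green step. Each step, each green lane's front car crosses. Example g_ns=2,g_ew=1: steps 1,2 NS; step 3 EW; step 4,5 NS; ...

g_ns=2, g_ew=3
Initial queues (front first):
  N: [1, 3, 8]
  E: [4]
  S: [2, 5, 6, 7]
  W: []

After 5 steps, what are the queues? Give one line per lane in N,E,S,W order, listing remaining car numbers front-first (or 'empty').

Step 1 [NS]: N:car1-GO,E:wait,S:car2-GO,W:wait | queues: N=2 E=1 S=3 W=0
Step 2 [NS]: N:car3-GO,E:wait,S:car5-GO,W:wait | queues: N=1 E=1 S=2 W=0
Step 3 [EW]: N:wait,E:car4-GO,S:wait,W:empty | queues: N=1 E=0 S=2 W=0
Step 4 [EW]: N:wait,E:empty,S:wait,W:empty | queues: N=1 E=0 S=2 W=0
Step 5 [EW]: N:wait,E:empty,S:wait,W:empty | queues: N=1 E=0 S=2 W=0

N: 8
E: empty
S: 6 7
W: empty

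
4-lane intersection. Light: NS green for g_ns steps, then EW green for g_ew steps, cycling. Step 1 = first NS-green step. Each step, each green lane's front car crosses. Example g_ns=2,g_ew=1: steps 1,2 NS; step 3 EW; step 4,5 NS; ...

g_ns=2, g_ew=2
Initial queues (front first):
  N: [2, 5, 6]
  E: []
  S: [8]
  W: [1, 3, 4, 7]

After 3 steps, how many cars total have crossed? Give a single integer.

Step 1 [NS]: N:car2-GO,E:wait,S:car8-GO,W:wait | queues: N=2 E=0 S=0 W=4
Step 2 [NS]: N:car5-GO,E:wait,S:empty,W:wait | queues: N=1 E=0 S=0 W=4
Step 3 [EW]: N:wait,E:empty,S:wait,W:car1-GO | queues: N=1 E=0 S=0 W=3
Cars crossed by step 3: 4

Answer: 4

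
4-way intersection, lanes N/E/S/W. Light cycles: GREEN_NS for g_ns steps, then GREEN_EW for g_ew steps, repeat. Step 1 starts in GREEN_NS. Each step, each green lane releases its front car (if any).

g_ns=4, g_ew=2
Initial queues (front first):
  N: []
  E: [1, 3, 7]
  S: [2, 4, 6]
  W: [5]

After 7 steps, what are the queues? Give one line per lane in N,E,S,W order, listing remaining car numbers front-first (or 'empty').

Step 1 [NS]: N:empty,E:wait,S:car2-GO,W:wait | queues: N=0 E=3 S=2 W=1
Step 2 [NS]: N:empty,E:wait,S:car4-GO,W:wait | queues: N=0 E=3 S=1 W=1
Step 3 [NS]: N:empty,E:wait,S:car6-GO,W:wait | queues: N=0 E=3 S=0 W=1
Step 4 [NS]: N:empty,E:wait,S:empty,W:wait | queues: N=0 E=3 S=0 W=1
Step 5 [EW]: N:wait,E:car1-GO,S:wait,W:car5-GO | queues: N=0 E=2 S=0 W=0
Step 6 [EW]: N:wait,E:car3-GO,S:wait,W:empty | queues: N=0 E=1 S=0 W=0
Step 7 [NS]: N:empty,E:wait,S:empty,W:wait | queues: N=0 E=1 S=0 W=0

N: empty
E: 7
S: empty
W: empty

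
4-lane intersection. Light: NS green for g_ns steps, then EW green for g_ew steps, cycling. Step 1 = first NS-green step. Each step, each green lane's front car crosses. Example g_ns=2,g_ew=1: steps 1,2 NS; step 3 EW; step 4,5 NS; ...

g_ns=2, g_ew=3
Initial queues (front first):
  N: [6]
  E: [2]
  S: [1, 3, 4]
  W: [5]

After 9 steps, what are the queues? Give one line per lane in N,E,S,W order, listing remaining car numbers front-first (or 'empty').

Step 1 [NS]: N:car6-GO,E:wait,S:car1-GO,W:wait | queues: N=0 E=1 S=2 W=1
Step 2 [NS]: N:empty,E:wait,S:car3-GO,W:wait | queues: N=0 E=1 S=1 W=1
Step 3 [EW]: N:wait,E:car2-GO,S:wait,W:car5-GO | queues: N=0 E=0 S=1 W=0
Step 4 [EW]: N:wait,E:empty,S:wait,W:empty | queues: N=0 E=0 S=1 W=0
Step 5 [EW]: N:wait,E:empty,S:wait,W:empty | queues: N=0 E=0 S=1 W=0
Step 6 [NS]: N:empty,E:wait,S:car4-GO,W:wait | queues: N=0 E=0 S=0 W=0

N: empty
E: empty
S: empty
W: empty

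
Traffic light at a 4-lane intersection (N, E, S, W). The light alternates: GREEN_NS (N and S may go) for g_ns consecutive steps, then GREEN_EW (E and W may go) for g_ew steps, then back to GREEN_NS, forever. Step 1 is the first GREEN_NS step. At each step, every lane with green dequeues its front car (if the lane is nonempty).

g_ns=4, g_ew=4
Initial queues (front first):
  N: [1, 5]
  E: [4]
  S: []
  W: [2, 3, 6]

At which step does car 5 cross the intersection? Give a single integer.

Step 1 [NS]: N:car1-GO,E:wait,S:empty,W:wait | queues: N=1 E=1 S=0 W=3
Step 2 [NS]: N:car5-GO,E:wait,S:empty,W:wait | queues: N=0 E=1 S=0 W=3
Step 3 [NS]: N:empty,E:wait,S:empty,W:wait | queues: N=0 E=1 S=0 W=3
Step 4 [NS]: N:empty,E:wait,S:empty,W:wait | queues: N=0 E=1 S=0 W=3
Step 5 [EW]: N:wait,E:car4-GO,S:wait,W:car2-GO | queues: N=0 E=0 S=0 W=2
Step 6 [EW]: N:wait,E:empty,S:wait,W:car3-GO | queues: N=0 E=0 S=0 W=1
Step 7 [EW]: N:wait,E:empty,S:wait,W:car6-GO | queues: N=0 E=0 S=0 W=0
Car 5 crosses at step 2

2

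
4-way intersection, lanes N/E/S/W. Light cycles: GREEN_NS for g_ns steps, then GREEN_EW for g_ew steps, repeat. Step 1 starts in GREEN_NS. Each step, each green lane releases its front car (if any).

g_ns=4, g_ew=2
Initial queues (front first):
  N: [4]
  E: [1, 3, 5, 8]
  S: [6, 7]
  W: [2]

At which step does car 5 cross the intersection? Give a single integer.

Step 1 [NS]: N:car4-GO,E:wait,S:car6-GO,W:wait | queues: N=0 E=4 S=1 W=1
Step 2 [NS]: N:empty,E:wait,S:car7-GO,W:wait | queues: N=0 E=4 S=0 W=1
Step 3 [NS]: N:empty,E:wait,S:empty,W:wait | queues: N=0 E=4 S=0 W=1
Step 4 [NS]: N:empty,E:wait,S:empty,W:wait | queues: N=0 E=4 S=0 W=1
Step 5 [EW]: N:wait,E:car1-GO,S:wait,W:car2-GO | queues: N=0 E=3 S=0 W=0
Step 6 [EW]: N:wait,E:car3-GO,S:wait,W:empty | queues: N=0 E=2 S=0 W=0
Step 7 [NS]: N:empty,E:wait,S:empty,W:wait | queues: N=0 E=2 S=0 W=0
Step 8 [NS]: N:empty,E:wait,S:empty,W:wait | queues: N=0 E=2 S=0 W=0
Step 9 [NS]: N:empty,E:wait,S:empty,W:wait | queues: N=0 E=2 S=0 W=0
Step 10 [NS]: N:empty,E:wait,S:empty,W:wait | queues: N=0 E=2 S=0 W=0
Step 11 [EW]: N:wait,E:car5-GO,S:wait,W:empty | queues: N=0 E=1 S=0 W=0
Step 12 [EW]: N:wait,E:car8-GO,S:wait,W:empty | queues: N=0 E=0 S=0 W=0
Car 5 crosses at step 11

11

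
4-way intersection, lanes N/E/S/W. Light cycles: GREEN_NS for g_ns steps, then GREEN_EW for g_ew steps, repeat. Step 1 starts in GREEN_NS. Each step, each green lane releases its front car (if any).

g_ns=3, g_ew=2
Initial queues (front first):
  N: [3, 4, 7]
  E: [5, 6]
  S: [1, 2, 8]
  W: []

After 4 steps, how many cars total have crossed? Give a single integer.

Answer: 7

Derivation:
Step 1 [NS]: N:car3-GO,E:wait,S:car1-GO,W:wait | queues: N=2 E=2 S=2 W=0
Step 2 [NS]: N:car4-GO,E:wait,S:car2-GO,W:wait | queues: N=1 E=2 S=1 W=0
Step 3 [NS]: N:car7-GO,E:wait,S:car8-GO,W:wait | queues: N=0 E=2 S=0 W=0
Step 4 [EW]: N:wait,E:car5-GO,S:wait,W:empty | queues: N=0 E=1 S=0 W=0
Cars crossed by step 4: 7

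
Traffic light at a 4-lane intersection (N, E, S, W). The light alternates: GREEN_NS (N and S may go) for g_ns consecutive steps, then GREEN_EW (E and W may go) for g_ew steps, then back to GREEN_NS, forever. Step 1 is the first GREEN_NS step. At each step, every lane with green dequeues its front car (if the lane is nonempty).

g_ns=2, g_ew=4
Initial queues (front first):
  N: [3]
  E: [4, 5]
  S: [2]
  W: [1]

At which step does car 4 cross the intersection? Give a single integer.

Step 1 [NS]: N:car3-GO,E:wait,S:car2-GO,W:wait | queues: N=0 E=2 S=0 W=1
Step 2 [NS]: N:empty,E:wait,S:empty,W:wait | queues: N=0 E=2 S=0 W=1
Step 3 [EW]: N:wait,E:car4-GO,S:wait,W:car1-GO | queues: N=0 E=1 S=0 W=0
Step 4 [EW]: N:wait,E:car5-GO,S:wait,W:empty | queues: N=0 E=0 S=0 W=0
Car 4 crosses at step 3

3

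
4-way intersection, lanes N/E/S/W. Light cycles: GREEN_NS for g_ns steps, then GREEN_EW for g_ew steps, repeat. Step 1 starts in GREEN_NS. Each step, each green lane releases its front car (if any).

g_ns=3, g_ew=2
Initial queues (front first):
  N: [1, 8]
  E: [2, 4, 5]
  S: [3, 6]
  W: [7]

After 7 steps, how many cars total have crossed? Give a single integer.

Answer: 7

Derivation:
Step 1 [NS]: N:car1-GO,E:wait,S:car3-GO,W:wait | queues: N=1 E=3 S=1 W=1
Step 2 [NS]: N:car8-GO,E:wait,S:car6-GO,W:wait | queues: N=0 E=3 S=0 W=1
Step 3 [NS]: N:empty,E:wait,S:empty,W:wait | queues: N=0 E=3 S=0 W=1
Step 4 [EW]: N:wait,E:car2-GO,S:wait,W:car7-GO | queues: N=0 E=2 S=0 W=0
Step 5 [EW]: N:wait,E:car4-GO,S:wait,W:empty | queues: N=0 E=1 S=0 W=0
Step 6 [NS]: N:empty,E:wait,S:empty,W:wait | queues: N=0 E=1 S=0 W=0
Step 7 [NS]: N:empty,E:wait,S:empty,W:wait | queues: N=0 E=1 S=0 W=0
Cars crossed by step 7: 7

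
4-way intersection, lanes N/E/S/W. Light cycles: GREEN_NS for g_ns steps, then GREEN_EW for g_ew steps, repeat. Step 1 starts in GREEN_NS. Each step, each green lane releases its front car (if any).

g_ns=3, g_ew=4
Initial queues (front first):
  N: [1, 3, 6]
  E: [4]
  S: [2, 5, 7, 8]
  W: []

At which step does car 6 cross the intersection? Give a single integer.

Step 1 [NS]: N:car1-GO,E:wait,S:car2-GO,W:wait | queues: N=2 E=1 S=3 W=0
Step 2 [NS]: N:car3-GO,E:wait,S:car5-GO,W:wait | queues: N=1 E=1 S=2 W=0
Step 3 [NS]: N:car6-GO,E:wait,S:car7-GO,W:wait | queues: N=0 E=1 S=1 W=0
Step 4 [EW]: N:wait,E:car4-GO,S:wait,W:empty | queues: N=0 E=0 S=1 W=0
Step 5 [EW]: N:wait,E:empty,S:wait,W:empty | queues: N=0 E=0 S=1 W=0
Step 6 [EW]: N:wait,E:empty,S:wait,W:empty | queues: N=0 E=0 S=1 W=0
Step 7 [EW]: N:wait,E:empty,S:wait,W:empty | queues: N=0 E=0 S=1 W=0
Step 8 [NS]: N:empty,E:wait,S:car8-GO,W:wait | queues: N=0 E=0 S=0 W=0
Car 6 crosses at step 3

3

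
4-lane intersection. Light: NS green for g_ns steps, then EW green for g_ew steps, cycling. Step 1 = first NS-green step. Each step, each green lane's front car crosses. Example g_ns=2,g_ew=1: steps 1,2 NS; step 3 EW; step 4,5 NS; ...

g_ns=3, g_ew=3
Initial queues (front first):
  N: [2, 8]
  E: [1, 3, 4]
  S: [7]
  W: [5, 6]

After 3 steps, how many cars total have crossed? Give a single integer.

Answer: 3

Derivation:
Step 1 [NS]: N:car2-GO,E:wait,S:car7-GO,W:wait | queues: N=1 E=3 S=0 W=2
Step 2 [NS]: N:car8-GO,E:wait,S:empty,W:wait | queues: N=0 E=3 S=0 W=2
Step 3 [NS]: N:empty,E:wait,S:empty,W:wait | queues: N=0 E=3 S=0 W=2
Cars crossed by step 3: 3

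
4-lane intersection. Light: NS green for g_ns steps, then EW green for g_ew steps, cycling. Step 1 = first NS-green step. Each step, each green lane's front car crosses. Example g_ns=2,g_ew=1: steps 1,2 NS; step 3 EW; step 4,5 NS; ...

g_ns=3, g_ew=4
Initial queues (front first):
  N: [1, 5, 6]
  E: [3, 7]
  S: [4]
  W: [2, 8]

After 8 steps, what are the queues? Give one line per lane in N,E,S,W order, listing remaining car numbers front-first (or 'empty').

Step 1 [NS]: N:car1-GO,E:wait,S:car4-GO,W:wait | queues: N=2 E=2 S=0 W=2
Step 2 [NS]: N:car5-GO,E:wait,S:empty,W:wait | queues: N=1 E=2 S=0 W=2
Step 3 [NS]: N:car6-GO,E:wait,S:empty,W:wait | queues: N=0 E=2 S=0 W=2
Step 4 [EW]: N:wait,E:car3-GO,S:wait,W:car2-GO | queues: N=0 E=1 S=0 W=1
Step 5 [EW]: N:wait,E:car7-GO,S:wait,W:car8-GO | queues: N=0 E=0 S=0 W=0

N: empty
E: empty
S: empty
W: empty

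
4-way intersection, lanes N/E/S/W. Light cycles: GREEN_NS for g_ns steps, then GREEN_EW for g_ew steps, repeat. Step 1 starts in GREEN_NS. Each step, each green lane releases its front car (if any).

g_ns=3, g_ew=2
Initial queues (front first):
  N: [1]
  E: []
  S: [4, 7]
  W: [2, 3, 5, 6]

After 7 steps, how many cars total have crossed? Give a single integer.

Step 1 [NS]: N:car1-GO,E:wait,S:car4-GO,W:wait | queues: N=0 E=0 S=1 W=4
Step 2 [NS]: N:empty,E:wait,S:car7-GO,W:wait | queues: N=0 E=0 S=0 W=4
Step 3 [NS]: N:empty,E:wait,S:empty,W:wait | queues: N=0 E=0 S=0 W=4
Step 4 [EW]: N:wait,E:empty,S:wait,W:car2-GO | queues: N=0 E=0 S=0 W=3
Step 5 [EW]: N:wait,E:empty,S:wait,W:car3-GO | queues: N=0 E=0 S=0 W=2
Step 6 [NS]: N:empty,E:wait,S:empty,W:wait | queues: N=0 E=0 S=0 W=2
Step 7 [NS]: N:empty,E:wait,S:empty,W:wait | queues: N=0 E=0 S=0 W=2
Cars crossed by step 7: 5

Answer: 5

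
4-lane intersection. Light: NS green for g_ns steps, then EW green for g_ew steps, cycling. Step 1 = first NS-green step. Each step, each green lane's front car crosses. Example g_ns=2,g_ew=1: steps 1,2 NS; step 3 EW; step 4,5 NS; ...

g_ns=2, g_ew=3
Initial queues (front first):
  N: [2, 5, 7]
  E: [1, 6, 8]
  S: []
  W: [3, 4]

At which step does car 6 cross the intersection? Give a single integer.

Step 1 [NS]: N:car2-GO,E:wait,S:empty,W:wait | queues: N=2 E=3 S=0 W=2
Step 2 [NS]: N:car5-GO,E:wait,S:empty,W:wait | queues: N=1 E=3 S=0 W=2
Step 3 [EW]: N:wait,E:car1-GO,S:wait,W:car3-GO | queues: N=1 E=2 S=0 W=1
Step 4 [EW]: N:wait,E:car6-GO,S:wait,W:car4-GO | queues: N=1 E=1 S=0 W=0
Step 5 [EW]: N:wait,E:car8-GO,S:wait,W:empty | queues: N=1 E=0 S=0 W=0
Step 6 [NS]: N:car7-GO,E:wait,S:empty,W:wait | queues: N=0 E=0 S=0 W=0
Car 6 crosses at step 4

4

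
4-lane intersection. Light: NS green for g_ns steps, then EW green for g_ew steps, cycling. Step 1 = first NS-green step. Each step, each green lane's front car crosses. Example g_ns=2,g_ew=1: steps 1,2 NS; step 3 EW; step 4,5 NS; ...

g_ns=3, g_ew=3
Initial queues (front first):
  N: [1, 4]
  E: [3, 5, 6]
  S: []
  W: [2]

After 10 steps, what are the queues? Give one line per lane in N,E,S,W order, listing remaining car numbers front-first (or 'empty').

Step 1 [NS]: N:car1-GO,E:wait,S:empty,W:wait | queues: N=1 E=3 S=0 W=1
Step 2 [NS]: N:car4-GO,E:wait,S:empty,W:wait | queues: N=0 E=3 S=0 W=1
Step 3 [NS]: N:empty,E:wait,S:empty,W:wait | queues: N=0 E=3 S=0 W=1
Step 4 [EW]: N:wait,E:car3-GO,S:wait,W:car2-GO | queues: N=0 E=2 S=0 W=0
Step 5 [EW]: N:wait,E:car5-GO,S:wait,W:empty | queues: N=0 E=1 S=0 W=0
Step 6 [EW]: N:wait,E:car6-GO,S:wait,W:empty | queues: N=0 E=0 S=0 W=0

N: empty
E: empty
S: empty
W: empty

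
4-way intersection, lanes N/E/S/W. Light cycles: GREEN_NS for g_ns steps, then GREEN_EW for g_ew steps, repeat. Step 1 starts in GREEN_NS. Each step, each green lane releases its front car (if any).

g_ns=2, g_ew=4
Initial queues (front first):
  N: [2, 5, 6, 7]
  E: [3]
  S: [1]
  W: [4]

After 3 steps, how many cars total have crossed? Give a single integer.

Step 1 [NS]: N:car2-GO,E:wait,S:car1-GO,W:wait | queues: N=3 E=1 S=0 W=1
Step 2 [NS]: N:car5-GO,E:wait,S:empty,W:wait | queues: N=2 E=1 S=0 W=1
Step 3 [EW]: N:wait,E:car3-GO,S:wait,W:car4-GO | queues: N=2 E=0 S=0 W=0
Cars crossed by step 3: 5

Answer: 5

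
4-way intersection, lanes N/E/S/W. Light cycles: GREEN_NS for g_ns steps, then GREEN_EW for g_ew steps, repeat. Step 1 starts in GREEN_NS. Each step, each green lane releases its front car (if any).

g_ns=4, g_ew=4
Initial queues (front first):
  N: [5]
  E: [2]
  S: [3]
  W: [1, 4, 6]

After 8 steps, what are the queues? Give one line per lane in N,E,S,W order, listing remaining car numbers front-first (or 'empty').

Step 1 [NS]: N:car5-GO,E:wait,S:car3-GO,W:wait | queues: N=0 E=1 S=0 W=3
Step 2 [NS]: N:empty,E:wait,S:empty,W:wait | queues: N=0 E=1 S=0 W=3
Step 3 [NS]: N:empty,E:wait,S:empty,W:wait | queues: N=0 E=1 S=0 W=3
Step 4 [NS]: N:empty,E:wait,S:empty,W:wait | queues: N=0 E=1 S=0 W=3
Step 5 [EW]: N:wait,E:car2-GO,S:wait,W:car1-GO | queues: N=0 E=0 S=0 W=2
Step 6 [EW]: N:wait,E:empty,S:wait,W:car4-GO | queues: N=0 E=0 S=0 W=1
Step 7 [EW]: N:wait,E:empty,S:wait,W:car6-GO | queues: N=0 E=0 S=0 W=0

N: empty
E: empty
S: empty
W: empty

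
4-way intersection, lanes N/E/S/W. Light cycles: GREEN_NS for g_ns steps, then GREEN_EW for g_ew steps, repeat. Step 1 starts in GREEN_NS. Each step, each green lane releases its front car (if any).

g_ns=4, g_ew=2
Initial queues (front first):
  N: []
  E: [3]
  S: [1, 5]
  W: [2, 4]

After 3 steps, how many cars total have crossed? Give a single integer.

Step 1 [NS]: N:empty,E:wait,S:car1-GO,W:wait | queues: N=0 E=1 S=1 W=2
Step 2 [NS]: N:empty,E:wait,S:car5-GO,W:wait | queues: N=0 E=1 S=0 W=2
Step 3 [NS]: N:empty,E:wait,S:empty,W:wait | queues: N=0 E=1 S=0 W=2
Cars crossed by step 3: 2

Answer: 2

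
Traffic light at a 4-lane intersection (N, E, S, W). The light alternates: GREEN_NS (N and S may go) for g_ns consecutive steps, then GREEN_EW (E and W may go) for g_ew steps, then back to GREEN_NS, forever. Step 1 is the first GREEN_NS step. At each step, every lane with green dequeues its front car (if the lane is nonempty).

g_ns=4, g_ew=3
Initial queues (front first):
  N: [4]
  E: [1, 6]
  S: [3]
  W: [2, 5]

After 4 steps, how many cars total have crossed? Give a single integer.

Answer: 2

Derivation:
Step 1 [NS]: N:car4-GO,E:wait,S:car3-GO,W:wait | queues: N=0 E=2 S=0 W=2
Step 2 [NS]: N:empty,E:wait,S:empty,W:wait | queues: N=0 E=2 S=0 W=2
Step 3 [NS]: N:empty,E:wait,S:empty,W:wait | queues: N=0 E=2 S=0 W=2
Step 4 [NS]: N:empty,E:wait,S:empty,W:wait | queues: N=0 E=2 S=0 W=2
Cars crossed by step 4: 2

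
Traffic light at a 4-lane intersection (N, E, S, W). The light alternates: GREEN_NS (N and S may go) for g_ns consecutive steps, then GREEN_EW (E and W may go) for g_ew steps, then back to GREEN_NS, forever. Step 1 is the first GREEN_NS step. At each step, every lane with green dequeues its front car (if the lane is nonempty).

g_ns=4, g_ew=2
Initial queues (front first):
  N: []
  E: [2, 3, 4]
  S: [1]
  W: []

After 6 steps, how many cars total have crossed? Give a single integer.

Step 1 [NS]: N:empty,E:wait,S:car1-GO,W:wait | queues: N=0 E=3 S=0 W=0
Step 2 [NS]: N:empty,E:wait,S:empty,W:wait | queues: N=0 E=3 S=0 W=0
Step 3 [NS]: N:empty,E:wait,S:empty,W:wait | queues: N=0 E=3 S=0 W=0
Step 4 [NS]: N:empty,E:wait,S:empty,W:wait | queues: N=0 E=3 S=0 W=0
Step 5 [EW]: N:wait,E:car2-GO,S:wait,W:empty | queues: N=0 E=2 S=0 W=0
Step 6 [EW]: N:wait,E:car3-GO,S:wait,W:empty | queues: N=0 E=1 S=0 W=0
Cars crossed by step 6: 3

Answer: 3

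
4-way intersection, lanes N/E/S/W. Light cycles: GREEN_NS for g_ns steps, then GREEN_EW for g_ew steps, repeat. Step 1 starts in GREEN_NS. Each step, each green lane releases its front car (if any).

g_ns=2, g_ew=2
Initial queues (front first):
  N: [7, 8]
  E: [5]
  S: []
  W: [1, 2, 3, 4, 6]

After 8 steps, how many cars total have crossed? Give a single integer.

Step 1 [NS]: N:car7-GO,E:wait,S:empty,W:wait | queues: N=1 E=1 S=0 W=5
Step 2 [NS]: N:car8-GO,E:wait,S:empty,W:wait | queues: N=0 E=1 S=0 W=5
Step 3 [EW]: N:wait,E:car5-GO,S:wait,W:car1-GO | queues: N=0 E=0 S=0 W=4
Step 4 [EW]: N:wait,E:empty,S:wait,W:car2-GO | queues: N=0 E=0 S=0 W=3
Step 5 [NS]: N:empty,E:wait,S:empty,W:wait | queues: N=0 E=0 S=0 W=3
Step 6 [NS]: N:empty,E:wait,S:empty,W:wait | queues: N=0 E=0 S=0 W=3
Step 7 [EW]: N:wait,E:empty,S:wait,W:car3-GO | queues: N=0 E=0 S=0 W=2
Step 8 [EW]: N:wait,E:empty,S:wait,W:car4-GO | queues: N=0 E=0 S=0 W=1
Cars crossed by step 8: 7

Answer: 7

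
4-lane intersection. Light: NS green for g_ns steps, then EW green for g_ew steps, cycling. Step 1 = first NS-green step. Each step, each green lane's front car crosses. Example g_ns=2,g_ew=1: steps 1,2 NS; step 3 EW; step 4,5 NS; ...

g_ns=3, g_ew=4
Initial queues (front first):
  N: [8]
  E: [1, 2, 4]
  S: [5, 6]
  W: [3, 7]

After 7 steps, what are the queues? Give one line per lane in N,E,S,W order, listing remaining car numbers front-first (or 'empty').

Step 1 [NS]: N:car8-GO,E:wait,S:car5-GO,W:wait | queues: N=0 E=3 S=1 W=2
Step 2 [NS]: N:empty,E:wait,S:car6-GO,W:wait | queues: N=0 E=3 S=0 W=2
Step 3 [NS]: N:empty,E:wait,S:empty,W:wait | queues: N=0 E=3 S=0 W=2
Step 4 [EW]: N:wait,E:car1-GO,S:wait,W:car3-GO | queues: N=0 E=2 S=0 W=1
Step 5 [EW]: N:wait,E:car2-GO,S:wait,W:car7-GO | queues: N=0 E=1 S=0 W=0
Step 6 [EW]: N:wait,E:car4-GO,S:wait,W:empty | queues: N=0 E=0 S=0 W=0

N: empty
E: empty
S: empty
W: empty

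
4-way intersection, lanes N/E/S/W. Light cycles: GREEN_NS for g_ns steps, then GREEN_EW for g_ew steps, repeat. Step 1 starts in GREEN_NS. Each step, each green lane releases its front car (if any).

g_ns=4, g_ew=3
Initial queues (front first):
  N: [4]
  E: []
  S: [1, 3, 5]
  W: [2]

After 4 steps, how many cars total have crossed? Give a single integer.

Step 1 [NS]: N:car4-GO,E:wait,S:car1-GO,W:wait | queues: N=0 E=0 S=2 W=1
Step 2 [NS]: N:empty,E:wait,S:car3-GO,W:wait | queues: N=0 E=0 S=1 W=1
Step 3 [NS]: N:empty,E:wait,S:car5-GO,W:wait | queues: N=0 E=0 S=0 W=1
Step 4 [NS]: N:empty,E:wait,S:empty,W:wait | queues: N=0 E=0 S=0 W=1
Cars crossed by step 4: 4

Answer: 4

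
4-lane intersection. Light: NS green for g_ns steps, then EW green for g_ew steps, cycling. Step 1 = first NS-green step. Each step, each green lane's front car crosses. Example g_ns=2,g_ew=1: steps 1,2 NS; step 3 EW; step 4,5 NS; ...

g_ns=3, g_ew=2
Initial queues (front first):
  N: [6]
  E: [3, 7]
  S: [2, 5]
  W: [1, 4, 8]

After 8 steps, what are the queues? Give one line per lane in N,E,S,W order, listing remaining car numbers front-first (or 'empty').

Step 1 [NS]: N:car6-GO,E:wait,S:car2-GO,W:wait | queues: N=0 E=2 S=1 W=3
Step 2 [NS]: N:empty,E:wait,S:car5-GO,W:wait | queues: N=0 E=2 S=0 W=3
Step 3 [NS]: N:empty,E:wait,S:empty,W:wait | queues: N=0 E=2 S=0 W=3
Step 4 [EW]: N:wait,E:car3-GO,S:wait,W:car1-GO | queues: N=0 E=1 S=0 W=2
Step 5 [EW]: N:wait,E:car7-GO,S:wait,W:car4-GO | queues: N=0 E=0 S=0 W=1
Step 6 [NS]: N:empty,E:wait,S:empty,W:wait | queues: N=0 E=0 S=0 W=1
Step 7 [NS]: N:empty,E:wait,S:empty,W:wait | queues: N=0 E=0 S=0 W=1
Step 8 [NS]: N:empty,E:wait,S:empty,W:wait | queues: N=0 E=0 S=0 W=1

N: empty
E: empty
S: empty
W: 8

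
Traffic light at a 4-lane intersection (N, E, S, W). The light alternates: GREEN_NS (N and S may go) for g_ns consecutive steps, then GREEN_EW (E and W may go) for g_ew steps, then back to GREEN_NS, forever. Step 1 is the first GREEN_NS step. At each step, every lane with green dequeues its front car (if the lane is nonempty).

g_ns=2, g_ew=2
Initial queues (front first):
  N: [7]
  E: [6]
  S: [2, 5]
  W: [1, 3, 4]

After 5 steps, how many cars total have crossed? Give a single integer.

Answer: 6

Derivation:
Step 1 [NS]: N:car7-GO,E:wait,S:car2-GO,W:wait | queues: N=0 E=1 S=1 W=3
Step 2 [NS]: N:empty,E:wait,S:car5-GO,W:wait | queues: N=0 E=1 S=0 W=3
Step 3 [EW]: N:wait,E:car6-GO,S:wait,W:car1-GO | queues: N=0 E=0 S=0 W=2
Step 4 [EW]: N:wait,E:empty,S:wait,W:car3-GO | queues: N=0 E=0 S=0 W=1
Step 5 [NS]: N:empty,E:wait,S:empty,W:wait | queues: N=0 E=0 S=0 W=1
Cars crossed by step 5: 6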